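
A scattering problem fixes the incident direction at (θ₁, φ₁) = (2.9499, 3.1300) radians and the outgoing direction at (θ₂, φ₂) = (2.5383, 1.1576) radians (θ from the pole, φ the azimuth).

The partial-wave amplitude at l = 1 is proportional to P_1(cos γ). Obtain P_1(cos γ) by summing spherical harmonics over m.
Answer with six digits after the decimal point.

Expand P_1 via completeness: Σ_{m} conj(Y_{1,m}) at Ω₁ times Y_{1,m} at Ω₂ —
  m=-1: Y*=(-0.065819, 0.000763)  Y=(0.078709, -0.179522)  product (-0.005044, 0.011876)
  m=+0: Y*=(-0.479653, -0.000000)  Y=(-0.402350, 0.000000)  product (0.192989, 0.000000)
  m=+1: Y*=(0.065819, 0.000763)  Y=(-0.078709, -0.179522)  product (-0.005044, -0.011876)
Accumulated sum (0.182901, 0.000000); after 4π/(2l+1) scaling, (0.766135, 0.000000) ⇒ P_1 = 0.766135

0.766135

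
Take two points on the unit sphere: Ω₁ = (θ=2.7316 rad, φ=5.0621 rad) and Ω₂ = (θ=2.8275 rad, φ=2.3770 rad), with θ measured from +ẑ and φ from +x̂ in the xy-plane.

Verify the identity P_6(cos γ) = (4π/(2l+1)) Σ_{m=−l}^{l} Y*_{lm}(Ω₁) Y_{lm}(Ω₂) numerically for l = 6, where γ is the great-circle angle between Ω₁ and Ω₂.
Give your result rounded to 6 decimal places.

-0.312555

Addition theorem: P_6(cos γ) = (4π/13) Σ_m Y*_{lm}(Ω₁) Y_{lm}(Ω₂), m = −6…6:
  m=-6: Y*=(0.000975, -0.001674)  Y=(-0.000052, -0.000417)  product (-0.000001, -0.000000)
  m=-5: Y*=(-0.015200, -0.002731)  Y=(-0.003480, -0.002822)  product (0.000045, 0.000052)
  m=-4: Y*=(0.012718, 0.073229)  Y=(-0.028993, 0.002418)  product (-0.000546, -0.002092)
  m=-3: Y*=(0.205089, -0.117880)  Y=(-0.084011, 0.095212)  product (-0.006006, 0.029430)
  m=-2: Y*=(-0.364565, -0.306709)  Y=(0.015155, 0.364008)  product (0.106119, -0.137353)
  m=-1: Y*=(-0.160647, 0.440489)  Y=(0.424956, 0.407631)  product (-0.247824, 0.121704)
  m=+0: Y*=(-0.132017, -0.000000)  Y=(0.203874, 0.000000)  product (-0.026915, -0.000000)
  m=+1: Y*=(0.160647, 0.440489)  Y=(-0.424956, 0.407631)  product (-0.247824, -0.121704)
  m=+2: Y*=(-0.364565, 0.306709)  Y=(0.015155, -0.364008)  product (0.106119, 0.137353)
  m=+3: Y*=(-0.205089, -0.117880)  Y=(0.084011, 0.095212)  product (-0.006006, -0.029430)
  m=+4: Y*=(0.012718, -0.073229)  Y=(-0.028993, -0.002418)  product (-0.000546, 0.002092)
  m=+5: Y*=(0.015200, -0.002731)  Y=(0.003480, -0.002822)  product (0.000045, -0.000052)
  m=+6: Y*=(0.000975, 0.001674)  Y=(-0.000052, 0.000417)  product (-0.000001, 0.000000)
Accumulated sum (-0.323340, 0.000000); after 4π/(2l+1) scaling, (-0.312555, 0.000000) ⇒ P_6 = -0.312555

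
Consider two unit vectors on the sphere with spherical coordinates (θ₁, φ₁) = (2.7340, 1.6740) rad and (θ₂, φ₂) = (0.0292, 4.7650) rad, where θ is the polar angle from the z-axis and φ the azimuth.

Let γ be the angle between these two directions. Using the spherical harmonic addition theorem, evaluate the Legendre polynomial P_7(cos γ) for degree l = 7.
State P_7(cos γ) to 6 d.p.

0.203727

Expand P_7 via completeness: Σ_{m} conj(Y_{7,m}) at Ω₁ times Y_{7,m} at Ω₂ —
  [-7]  conj(Y_{7,-7})(Ω₁) = (0.000508, -0.000577) ; Y_{7,-7}(Ω₂) = (-0.000000, -0.000000) ; Δ = (-0.000000, -0.000000)
  [-6]  conj(Y_{7,-6})(Ω₁) = (0.005427, 0.003868) ; Y_{7,-6}(Ω₂) = (-0.000000, 0.000000) ; Δ = (-0.000000, -0.000000)
  [-5]  conj(Y_{7,-5})(Ω₁) = (-0.017645, 0.031103) ; Y_{7,-5}(Ω₂) = (0.000000, 0.000000) ; Δ = (-0.000000, -0.000000)
  [-4]  conj(Y_{7,-4})(Ω₁) = (-0.121251, -0.053106) ; Y_{7,-4}(Ω₂) = (0.000005, -0.000001) ; Δ = (-0.000001, -0.000000)
  [-3]  conj(Y_{7,-3})(Ω₁) = (0.102801, -0.321355) ; Y_{7,-3}(Ω₂) = (-0.000035, -0.000217) ; Δ = (-0.000073, -0.000011)
  [-2]  conj(Y_{7,-2})(Ω₁) = (0.527448, 0.110442) ; Y_{7,-2}(Ω₂) = (-0.006344, 0.000670) ; Δ = (-0.003420, -0.000347)
  [-1]  conj(Y_{7,-1})(Ω₁) = (-0.036542, 0.352821) ; Y_{7,-1}(Ω₂) = (0.006240, 0.118501) ; Δ = (-0.042038, -0.002129)
  [+0]  conj(Y_{7,0})(Ω₁) = (0.309616, -0.000000) ; Y_{7,0}(Ω₂) = (1.079545, 0.000000) ; Δ = (0.334245, 0.000000)
  [+1]  conj(Y_{7,1})(Ω₁) = (0.036542, 0.352821) ; Y_{7,1}(Ω₂) = (-0.006240, 0.118501) ; Δ = (-0.042038, 0.002129)
  [+2]  conj(Y_{7,2})(Ω₁) = (0.527448, -0.110442) ; Y_{7,2}(Ω₂) = (-0.006344, -0.000670) ; Δ = (-0.003420, 0.000347)
  [+3]  conj(Y_{7,3})(Ω₁) = (-0.102801, -0.321355) ; Y_{7,3}(Ω₂) = (0.000035, -0.000217) ; Δ = (-0.000073, 0.000011)
  [+4]  conj(Y_{7,4})(Ω₁) = (-0.121251, 0.053106) ; Y_{7,4}(Ω₂) = (0.000005, 0.000001) ; Δ = (-0.000001, 0.000000)
  [+5]  conj(Y_{7,5})(Ω₁) = (0.017645, 0.031103) ; Y_{7,5}(Ω₂) = (-0.000000, 0.000000) ; Δ = (-0.000000, 0.000000)
  [+6]  conj(Y_{7,6})(Ω₁) = (0.005427, -0.003868) ; Y_{7,6}(Ω₂) = (-0.000000, -0.000000) ; Δ = (-0.000000, 0.000000)
  [+7]  conj(Y_{7,7})(Ω₁) = (-0.000508, -0.000577) ; Y_{7,7}(Ω₂) = (0.000000, -0.000000) ; Δ = (-0.000000, 0.000000)
Σ over m = (0.243182, 0.000000); ×(4π/15) → (0.203727, 0.000000). Real part: 0.203727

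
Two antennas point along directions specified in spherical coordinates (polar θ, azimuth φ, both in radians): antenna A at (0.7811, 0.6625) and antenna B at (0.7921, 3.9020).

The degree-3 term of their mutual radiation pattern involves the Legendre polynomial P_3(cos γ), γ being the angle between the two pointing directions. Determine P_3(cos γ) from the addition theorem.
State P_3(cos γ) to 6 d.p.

0.000005

Term-by-term m-sum for l=3 (normalisation 4π/7 = 1.795196):
  term(m=-3) = (-0.020974, 0.006344)   from Y*(Ω₁)=(-0.058937, 0.133153), Y(Ω₂)=(0.098141, 0.114081)
  term(m=-2) = (0.128346, -0.025458)   from Y*(Ω₁)=(0.087539, 0.348944), Y(Ω₂)=(0.018171, -0.363253)
  term(m=-1) = (-0.116236, 0.011417)   from Y*(Ω₁)=(0.272962, 0.212943), Y(Ω₂)=(-0.244440, 0.232518)
  term(m=+0) = (0.017732, 0.000000)   from Y*(Ω₁)=(-0.126808, -0.000000), Y(Ω₂)=(-0.139833, 0.000000)
  term(m=+1) = (-0.116236, -0.011417)   from Y*(Ω₁)=(-0.272962, 0.212943), Y(Ω₂)=(0.244440, 0.232518)
  term(m=+2) = (0.128346, 0.025458)   from Y*(Ω₁)=(0.087539, -0.348944), Y(Ω₂)=(0.018171, 0.363253)
  term(m=+3) = (-0.020974, -0.006344)   from Y*(Ω₁)=(0.058937, 0.133153), Y(Ω₂)=(-0.098141, 0.114081)
Σ over m = (0.000003, -0.000000); ×(4π/7) → (0.000005, -0.000000). Real part: 0.000005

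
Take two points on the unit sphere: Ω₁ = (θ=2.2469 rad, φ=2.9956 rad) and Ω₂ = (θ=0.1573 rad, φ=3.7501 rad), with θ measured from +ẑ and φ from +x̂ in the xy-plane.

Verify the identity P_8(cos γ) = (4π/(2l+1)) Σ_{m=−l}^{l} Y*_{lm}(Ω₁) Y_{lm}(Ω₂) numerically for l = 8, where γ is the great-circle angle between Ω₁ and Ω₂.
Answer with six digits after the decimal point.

0.010323

Expand P_8 via completeness: Σ_{m} conj(Y_{8,m}) at Ω₁ times Y_{8,m} at Ω₂ —
  m=-8: Y*=(0.027691, -0.064977)  Y=(0.000000, 0.000000)  product (0.000000, 0.000000)
  m=-7: Y*=(0.118246, -0.193364)  Y=(0.000002, -0.000004)  product (-0.000001, -0.000001)
  m=-6: Y*=(0.264546, -0.317389)  Y=(-0.000066, 0.000037)  product (-0.000006, 0.000031)
  m=-5: Y*=(0.314628, -0.281546)  Y=(0.000877, 0.000087)  product (0.000300, -0.000219)
  m=-4: Y*=(0.082070, -0.054237)  Y=(-0.005804, -0.004964)  product (-0.000746, -0.000093)
  m=-3: Y*=(-0.282141, 0.132130)  Y=(0.012324, 0.047329)  product (-0.009731, -0.011725)
  m=-2: Y*=(-0.266601, 0.080134)  Y=(0.076374, -0.206797)  product (-0.003790, 0.061252)
  m=-1: Y*=(0.193661, -0.028476)  Y=(-0.506251, 0.352705)  product (-0.087998, 0.082721)
  m=+0: Y*=(0.311503, -0.000000)  Y=(0.699526, 0.000000)  product (0.217904, 0.000000)
  m=+1: Y*=(-0.193661, -0.028476)  Y=(0.506251, 0.352705)  product (-0.087998, -0.082721)
  m=+2: Y*=(-0.266601, -0.080134)  Y=(0.076374, 0.206797)  product (-0.003790, -0.061252)
  m=+3: Y*=(0.282141, 0.132130)  Y=(-0.012324, 0.047329)  product (-0.009731, 0.011725)
  m=+4: Y*=(0.082070, 0.054237)  Y=(-0.005804, 0.004964)  product (-0.000746, 0.000093)
  m=+5: Y*=(-0.314628, -0.281546)  Y=(-0.000877, 0.000087)  product (0.000300, 0.000219)
  m=+6: Y*=(0.264546, 0.317389)  Y=(-0.000066, -0.000037)  product (-0.000006, -0.000031)
  m=+7: Y*=(-0.118246, -0.193364)  Y=(-0.000002, -0.000004)  product (-0.000001, 0.000001)
  m=+8: Y*=(0.027691, 0.064977)  Y=(0.000000, -0.000000)  product (0.000000, -0.000000)
Total Σ_m = (0.013965, 0.000000). Multiply by 0.739198: (0.010323, 0.000000). P_8(cos γ) = 0.010323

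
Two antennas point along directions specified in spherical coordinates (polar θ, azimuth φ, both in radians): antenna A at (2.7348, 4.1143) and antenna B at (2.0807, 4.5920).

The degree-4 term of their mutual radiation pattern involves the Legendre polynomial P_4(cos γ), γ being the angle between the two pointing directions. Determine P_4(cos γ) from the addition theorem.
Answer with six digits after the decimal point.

-0.341149

Addition theorem: P_4(cos γ) = (4π/9) Σ_m Y*_{lm}(Ω₁) Y_{lm}(Ω₂), m = −4…4:
  [-4]  conj(Y_{4,-4})(Ω₁) = -0.007941-0.007387i ; Y_{4,-4}(Ω₂) = +0.227592+0.118937i ; Δ = -0.000929-0.002626i
  [-3]  conj(Y_{4,-3})(Ω₁) = -0.069434+0.015780i ; Y_{4,-3}(Ω₂) = -0.143532+0.379981i ; Δ = +0.003970-0.028648i
  [-2]  conj(Y_{4,-2})(Ω₁) = -0.093979+0.239018i ; Y_{4,-2}(Ω₂) = -0.165227-0.040570i ; Δ = +0.025225-0.035680i
  [-1]  conj(Y_{4,-1})(Ω₁) = +0.281109+0.412585i ; Y_{4,-1}(Ω₂) = -0.032249+0.266575i ; Δ = -0.119050+0.061631i
  [+0]  conj(Y_{4,0})(Ω₁) = +0.274591-0.000000i ; Y_{4,0}(Ω₂) = -0.228559+0.000000i ; Δ = -0.062760+0.000000i
  [+1]  conj(Y_{4,1})(Ω₁) = -0.281109+0.412585i ; Y_{4,1}(Ω₂) = +0.032249+0.266575i ; Δ = -0.119050-0.061631i
  [+2]  conj(Y_{4,2})(Ω₁) = -0.093979-0.239018i ; Y_{4,2}(Ω₂) = -0.165227+0.040570i ; Δ = +0.025225+0.035680i
  [+3]  conj(Y_{4,3})(Ω₁) = +0.069434+0.015780i ; Y_{4,3}(Ω₂) = +0.143532+0.379981i ; Δ = +0.003970+0.028648i
  [+4]  conj(Y_{4,4})(Ω₁) = -0.007941+0.007387i ; Y_{4,4}(Ω₂) = +0.227592-0.118937i ; Δ = -0.000929+0.002626i
Σ over m = -0.244330+0.000000i; ×(4π/9) → -0.341149+0.000000i. Real part: -0.341149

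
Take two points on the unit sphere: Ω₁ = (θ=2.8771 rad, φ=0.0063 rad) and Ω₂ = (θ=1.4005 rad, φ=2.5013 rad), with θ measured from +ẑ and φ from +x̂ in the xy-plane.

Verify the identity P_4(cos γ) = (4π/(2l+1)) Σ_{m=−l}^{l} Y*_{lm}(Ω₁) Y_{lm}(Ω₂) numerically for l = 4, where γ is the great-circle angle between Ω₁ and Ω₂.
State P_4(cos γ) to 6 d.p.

-0.054893

Summing Y*_{l m}(θ₁,φ₁)·Y_{l m}(θ₂,φ₂) over m ∈ [−4, 4]; prefactor 4π/(2·4+1) = 1.396263:
  m=-4: Y*=(0.002066, 0.000052)  Y=(-0.349108, 0.228935)  product (-0.000733, 0.000455)
  m=-3: Y*=(-0.021580, -0.000408)  Y=(0.069642, -0.190737)  product (-0.001581, 0.004088)
  m=-2: Y*=(0.126222, 0.001590)  Y=(-0.074283, -0.248736)  product (-0.008981, -0.031514)
  m=-1: Y*=(-0.420380, -0.002648)  Y=(0.177355, 0.132129)  product (-0.074207, -0.056014)
  m=+0: Y*=(0.574400, -0.000000)  Y=(0.229261, 0.000000)  product (0.131688, 0.000000)
  m=+1: Y*=(0.420380, -0.002648)  Y=(-0.177355, 0.132129)  product (-0.074207, 0.056014)
  m=+2: Y*=(0.126222, -0.001590)  Y=(-0.074283, 0.248736)  product (-0.008981, 0.031514)
  m=+3: Y*=(0.021580, -0.000408)  Y=(-0.069642, -0.190737)  product (-0.001581, -0.004088)
  m=+4: Y*=(0.002066, -0.000052)  Y=(-0.349108, -0.228935)  product (-0.000733, -0.000455)
Total Σ_m = (-0.039314, 0.000000). Multiply by 1.396263: (-0.054893, 0.000000). P_4(cos γ) = -0.054893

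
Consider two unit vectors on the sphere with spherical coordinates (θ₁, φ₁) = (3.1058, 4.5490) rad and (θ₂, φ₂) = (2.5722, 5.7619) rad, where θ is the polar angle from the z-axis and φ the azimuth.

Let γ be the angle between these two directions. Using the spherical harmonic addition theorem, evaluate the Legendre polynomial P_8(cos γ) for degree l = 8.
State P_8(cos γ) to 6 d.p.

Expand P_8 via completeness: Σ_{m} conj(Y_{8,m}) at Ω₁ times Y_{8,m} at Ω₂ —
  m=-8: Y*=(0.000000, -0.000000)  Y=(-0.001898, -0.003151)  product (-0.000000, 0.000000)
  m=-7: Y*=(-0.000000, -0.000000)  Y=(0.020090, 0.011169)  product (-0.000000, -0.000000)
  m=-6: Y*=(-0.000000, 0.000000)  Y=(-0.089090, 0.001237)  product (0.000000, -0.000000)
  m=-5: Y*=(0.000000, 0.000000)  Y=(0.204988, -0.121533)  product (0.000000, 0.000000)
  m=-4: Y*=(0.000018, -0.000013)  Y=(-0.214595, 0.379762)  product (0.000001, 0.000010)
  m=-3: Y*=(-0.000300, -0.000562)  Y=(-0.003345, -0.481927)  product (-0.000270, 0.000146)
  m=-2: Y*=(-0.012430, 0.004213)  Y=(0.070637, 0.121049)  product (-0.001388, -0.001207)
  m=-1: Y*=(0.028403, 0.172288)  Y=(0.315037, 0.180916)  product (-0.022222, 0.059416)
  m=+0: Y*=(1.136438, -0.000000)  Y=(-0.271962, 0.000000)  product (-0.309067, 0.000000)
  m=+1: Y*=(-0.028403, 0.172288)  Y=(-0.315037, 0.180916)  product (-0.022222, -0.059416)
  m=+2: Y*=(-0.012430, -0.004213)  Y=(0.070637, -0.121049)  product (-0.001388, 0.001207)
  m=+3: Y*=(0.000300, -0.000562)  Y=(0.003345, -0.481927)  product (-0.000270, -0.000146)
  m=+4: Y*=(0.000018, 0.000013)  Y=(-0.214595, -0.379762)  product (0.000001, -0.000010)
  m=+5: Y*=(-0.000000, 0.000000)  Y=(-0.204988, -0.121533)  product (0.000000, -0.000000)
  m=+6: Y*=(-0.000000, -0.000000)  Y=(-0.089090, -0.001237)  product (0.000000, 0.000000)
  m=+7: Y*=(0.000000, -0.000000)  Y=(-0.020090, 0.011169)  product (-0.000000, 0.000000)
  m=+8: Y*=(0.000000, 0.000000)  Y=(-0.001898, 0.003151)  product (-0.000000, -0.000000)
Σ over m = (-0.356824, -0.000000); ×(4π/17) → (-0.263764, -0.000000). Real part: -0.263764

-0.263764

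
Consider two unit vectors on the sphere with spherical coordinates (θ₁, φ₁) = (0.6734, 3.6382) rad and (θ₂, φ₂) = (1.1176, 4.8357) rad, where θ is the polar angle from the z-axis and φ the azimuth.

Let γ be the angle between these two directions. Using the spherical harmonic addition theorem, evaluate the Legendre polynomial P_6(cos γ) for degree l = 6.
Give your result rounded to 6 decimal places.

0.275634

Addition theorem: P_6(cos γ) = (4π/13) Σ_m Y*_{lm}(Ω₁) Y_{lm}(Ω₂), m = −6…6:
  term(m=-6) = 0.00450 - 0.00569j   from Y*(Ω₁)=-0.02805 + 0.00458j, Y(Ω₂)=-0.18842 + 0.17199j
  term(m=-5) = 0.05081 + 0.01548j   from Y*(Ω₁)=0.09760 - 0.07552j, Y(Ω₂)=0.24886 + 0.35114j
  term(m=-4) = 0.00619 + 0.07957j   from Y*(Ω₁)=-0.12469 + 0.28251j, Y(Ω₂)=0.22764 - 0.12237j
  term(m=-3) = 0.07642 - 0.03700j   from Y*(Ω₁)=-0.03718 - 0.45816j, Y(Ω₂)=0.06679 + 0.17222j
  term(m=-2) = 0.07039 + 0.06513j   from Y*(Ω₁)=0.16067 + 0.24653j, Y(Ω₂)=0.31603 - 0.07956j
  term(m=-1) = -0.00554 + 0.01414j   from Y*(Ω₁)=0.17830 + 0.09662j, Y(Ω₂)=0.00921 + 0.07429j
  term(m=+0) = -0.12040 + 0.00000j   from Y*(Ω₁)=-0.36562 + 0.00000j, Y(Ω₂)=0.32929 + 0.00000j
  term(m=+1) = -0.00554 - 0.01414j   from Y*(Ω₁)=-0.17830 + 0.09662j, Y(Ω₂)=-0.00921 + 0.07429j
  term(m=+2) = 0.07039 - 0.06513j   from Y*(Ω₁)=0.16067 - 0.24653j, Y(Ω₂)=0.31603 + 0.07956j
  term(m=+3) = 0.07642 + 0.03700j   from Y*(Ω₁)=0.03718 - 0.45816j, Y(Ω₂)=-0.06679 + 0.17222j
  term(m=+4) = 0.00619 - 0.07957j   from Y*(Ω₁)=-0.12469 - 0.28251j, Y(Ω₂)=0.22764 + 0.12237j
  term(m=+5) = 0.05081 - 0.01548j   from Y*(Ω₁)=-0.09760 - 0.07552j, Y(Ω₂)=-0.24886 + 0.35114j
  term(m=+6) = 0.00450 + 0.00569j   from Y*(Ω₁)=-0.02805 - 0.00458j, Y(Ω₂)=-0.18842 - 0.17199j
Accumulated sum 0.28514 - 0.00000j; after 4π/(2l+1) scaling, 0.27563 - 0.00000j ⇒ P_6 = 0.275634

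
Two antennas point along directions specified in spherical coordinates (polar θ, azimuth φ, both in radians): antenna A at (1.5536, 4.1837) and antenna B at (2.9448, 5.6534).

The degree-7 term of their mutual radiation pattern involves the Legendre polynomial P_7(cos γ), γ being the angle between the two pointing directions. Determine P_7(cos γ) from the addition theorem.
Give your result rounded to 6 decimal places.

-0.006270

Summing Y*_{l m}(θ₁,φ₁)·Y_{l m}(θ₂,φ₂) over m ∈ [−7, 7]; prefactor 4π/(2·7+1) = 0.837758:
  m=-7: Y*=(-0.265013, -0.423427)  Y=(-0.000002, -0.000005)  product (-0.000002, 0.000002)
  m=-6: Y*=(0.032129, -0.000982)  Y=(0.000082, 0.000061)  product (0.000003, 0.000002)
  m=-5: Y*=(0.174515, -0.320859)  Y=(-0.001206, -0.000009)  product (-0.000213, 0.000385)
  m=-4: Y*=(0.019555, 0.032332)  Y=(0.008121, -0.005828)  product (0.000347, 0.000149)
  m=-3: Y*=(0.329557, -0.005033)  Y=(-0.018596, 0.056388)  product (-0.005845, 0.018677)
  m=-2: Y*=(-0.019772, 0.035066)  Y=(-0.074512, -0.231634)  product (0.009596, 0.001967)
  m=-1: Y*=(0.159783, 0.273527)  Y=(0.490704, 0.357618)  product (-0.019412, 0.191362)
  m=+0: Y*=(-0.040987, -0.000000)  Y=(-0.575006, 0.000000)  product (0.023568, 0.000000)
  m=+1: Y*=(-0.159783, 0.273527)  Y=(-0.490704, 0.357618)  product (-0.019412, -0.191362)
  m=+2: Y*=(-0.019772, -0.035066)  Y=(-0.074512, 0.231634)  product (0.009596, -0.001967)
  m=+3: Y*=(-0.329557, -0.005033)  Y=(0.018596, 0.056388)  product (-0.005845, -0.018677)
  m=+4: Y*=(0.019555, -0.032332)  Y=(0.008121, 0.005828)  product (0.000347, -0.000149)
  m=+5: Y*=(-0.174515, -0.320859)  Y=(0.001206, -0.000009)  product (-0.000213, -0.000385)
  m=+6: Y*=(0.032129, 0.000982)  Y=(0.000082, -0.000061)  product (0.000003, -0.000002)
  m=+7: Y*=(0.265013, -0.423427)  Y=(0.000002, -0.000005)  product (-0.000002, -0.000002)
Total Σ_m = (-0.007485, 0.000000). Multiply by 0.837758: (-0.006270, 0.000000). P_7(cos γ) = -0.006270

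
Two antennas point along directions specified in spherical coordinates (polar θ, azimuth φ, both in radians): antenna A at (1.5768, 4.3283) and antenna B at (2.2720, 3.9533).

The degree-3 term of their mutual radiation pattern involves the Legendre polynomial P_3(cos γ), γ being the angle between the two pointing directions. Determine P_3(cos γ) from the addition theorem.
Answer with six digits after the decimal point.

Addition theorem: P_3(cos γ) = (4π/7) Σ_m Y*_{lm}(Ω₁) Y_{lm}(Ω₂), m = −3…3:
  [-3]  conj(Y_{3,-3})(Ω₁) = 0.38119 + 0.16956j ; Y_{3,-3}(Ω₂) = 0.14156 + 0.12081j ; Δ = 0.03348 + 0.07006j
  [-2]  conj(Y_{3,-2})(Ω₁) = 0.00441 - 0.00426j ; Y_{3,-2}(Ω₂) = 0.02024 + 0.38438j ; Δ = 0.00173 + 0.00161j
  [-1]  conj(Y_{3,-1})(Ω₁) = 0.12108 + 0.29957j ; Y_{3,-1}(Ω₂) = -0.18372 + 0.19365j ; Δ = -0.08026 - 0.03159j
  [+0]  conj(Y_{3,0})(Ω₁) = 0.00672 + 0.00000j ; Y_{3,0}(Ω₂) = 0.22125 + 0.00000j ; Δ = 0.00149 + 0.00000j
  [+1]  conj(Y_{3,1})(Ω₁) = -0.12108 + 0.29957j ; Y_{3,1}(Ω₂) = 0.18372 + 0.19365j ; Δ = -0.08026 + 0.03159j
  [+2]  conj(Y_{3,2})(Ω₁) = 0.00441 + 0.00426j ; Y_{3,2}(Ω₂) = 0.02024 - 0.38438j ; Δ = 0.00173 - 0.00161j
  [+3]  conj(Y_{3,3})(Ω₁) = -0.38119 + 0.16956j ; Y_{3,3}(Ω₂) = -0.14156 + 0.12081j ; Δ = 0.03348 - 0.07006j
Total Σ_m = -0.08862 + 0.00000j. Multiply by 1.795196: -0.15908 + 0.00000j. P_3(cos γ) = -0.159082

-0.159082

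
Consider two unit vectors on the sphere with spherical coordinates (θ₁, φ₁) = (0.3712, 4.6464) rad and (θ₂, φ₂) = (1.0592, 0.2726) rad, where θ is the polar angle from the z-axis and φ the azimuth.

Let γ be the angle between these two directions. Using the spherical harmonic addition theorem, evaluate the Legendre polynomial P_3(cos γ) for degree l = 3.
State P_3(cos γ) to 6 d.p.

-0.418488

Expand P_3 via completeness: Σ_{m} conj(Y_{3,m}) at Ω₁ times Y_{3,m} at Ω₂ —
  [-3]  conj(Y_{3,-3})(Ω₁) = +0.003916+0.019524i ; Y_{3,-3}(Ω₂) = +0.189152-0.201825i ; Δ = +0.004681+0.002903i
  [-2]  conj(Y_{3,-2})(Ω₁) = -0.124221+0.016490i ; Y_{3,-2}(Ω₂) = +0.325263-0.197279i ; Δ = -0.037151+0.029870i
  [-1]  conj(Y_{3,-1})(Ω₁) = -0.025835-0.390939i ; Y_{3,-1}(Ω₂) = +0.053843-0.015052i ; Δ = -0.007276-0.020660i
  [+0]  conj(Y_{3,0})(Ω₁) = +0.466736-0.000000i ; Y_{3,0}(Ω₂) = -0.329146+0.000000i ; Δ = -0.153624+0.000000i
  [+1]  conj(Y_{3,1})(Ω₁) = +0.025835-0.390939i ; Y_{3,1}(Ω₂) = -0.053843-0.015052i ; Δ = -0.007276+0.020660i
  [+2]  conj(Y_{3,2})(Ω₁) = -0.124221-0.016490i ; Y_{3,2}(Ω₂) = +0.325263+0.197279i ; Δ = -0.037151-0.029870i
  [+3]  conj(Y_{3,3})(Ω₁) = -0.003916+0.019524i ; Y_{3,3}(Ω₂) = -0.189152-0.201825i ; Δ = +0.004681-0.002903i
Accumulated sum -0.233116-0.000000i; after 4π/(2l+1) scaling, -0.418488-0.000000i ⇒ P_3 = -0.418488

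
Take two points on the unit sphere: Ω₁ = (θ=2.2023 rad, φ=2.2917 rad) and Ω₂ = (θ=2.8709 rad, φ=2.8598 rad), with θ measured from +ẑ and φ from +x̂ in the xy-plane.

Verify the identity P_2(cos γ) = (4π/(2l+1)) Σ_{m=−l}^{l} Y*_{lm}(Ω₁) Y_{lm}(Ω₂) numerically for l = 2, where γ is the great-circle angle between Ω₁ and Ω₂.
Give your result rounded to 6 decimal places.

Addition theorem: P_2(cos γ) = (4π/5) Σ_m Y*_{lm}(Ω₁) Y_{lm}(Ω₂), m = −2…2:
  term(m=-2) = 0.00293 - 0.00630j   from Y*(Ω₁)=-0.03237 - 0.24956j, Y(Ω₂)=0.02335 + 0.01475j
  term(m=-1) = 0.06177 - 0.03943j   from Y*(Ω₁)=0.24298 - 0.27654j, Y(Ω₂)=0.19121 + 0.05535j
  term(m=+0) = 0.00809 + 0.00000j   from Y*(Ω₁)=0.01437 + 0.00000j, Y(Ω₂)=0.56313 + 0.00000j
  term(m=+1) = 0.06177 + 0.03943j   from Y*(Ω₁)=-0.24298 - 0.27654j, Y(Ω₂)=-0.19121 + 0.05535j
  term(m=+2) = 0.00293 + 0.00630j   from Y*(Ω₁)=-0.03237 + 0.24956j, Y(Ω₂)=0.02335 - 0.01475j
Accumulated sum 0.13748 - 0.00000j; after 4π/(2l+1) scaling, 0.34553 - 0.00000j ⇒ P_2 = 0.345526

0.345526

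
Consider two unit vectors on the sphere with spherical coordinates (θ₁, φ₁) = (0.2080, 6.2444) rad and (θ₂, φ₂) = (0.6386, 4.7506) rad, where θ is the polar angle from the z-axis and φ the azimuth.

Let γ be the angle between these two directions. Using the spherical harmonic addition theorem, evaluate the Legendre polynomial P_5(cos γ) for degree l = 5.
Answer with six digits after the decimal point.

-0.404963

Term-by-term m-sum for l=5 (normalisation 4π/11 = 1.142397):
  m=-5: Y*=(0.000171, -0.000034)  Y=(0.006632, 0.034289)  product (0.000002, 0.000006)
  m=-4: Y*=(0.002580, -0.000404)  Y=(0.147035, -0.022650)  product (0.000370, -0.000118)
  m=-3: Y*=(0.023045, -0.002694)  Y=(-0.040245, -0.349534)  product (-0.001869, -0.007947)
  m=-2: Y*=(0.131982, -0.010259)  Y=(-0.450306, 0.034480)  product (-0.059079, 0.009170)
  m=-1: Y*=(0.452328, -0.017552)  Y=(0.005124, 0.134032)  product (0.004670, 0.060536)
  m=+0: Y*=(0.655283, -0.000000)  Y=(-0.370337, 0.000000)  product (-0.242675, 0.000000)
  m=+1: Y*=(-0.452328, -0.017552)  Y=(-0.005124, 0.134032)  product (0.004670, -0.060536)
  m=+2: Y*=(0.131982, 0.010259)  Y=(-0.450306, -0.034480)  product (-0.059079, -0.009170)
  m=+3: Y*=(-0.023045, -0.002694)  Y=(0.040245, -0.349534)  product (-0.001869, 0.007947)
  m=+4: Y*=(0.002580, 0.000404)  Y=(0.147035, 0.022650)  product (0.000370, 0.000118)
  m=+5: Y*=(-0.000171, -0.000034)  Y=(-0.006632, 0.034289)  product (0.000002, -0.000006)
Accumulated sum (-0.354485, -0.000000); after 4π/(2l+1) scaling, (-0.404963, -0.000000) ⇒ P_5 = -0.404963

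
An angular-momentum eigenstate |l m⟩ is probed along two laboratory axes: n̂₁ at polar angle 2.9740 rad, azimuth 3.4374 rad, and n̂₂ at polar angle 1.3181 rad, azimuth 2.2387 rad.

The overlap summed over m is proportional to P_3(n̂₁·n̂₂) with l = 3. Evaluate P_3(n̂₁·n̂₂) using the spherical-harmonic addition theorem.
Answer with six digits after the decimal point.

Expand P_3 via completeness: Σ_{m} conj(Y_{3,m}) at Ω₁ times Y_{3,m} at Ω₂ —
  term(m=-3) = -0.000659-0.000322i   from Y*(Ω₁)=-0.001223-0.001502i, Y(Ω₂)=+0.343784-0.158881i
  term(m=-2) = +0.004941-0.004550i   from Y*(Ω₁)=-0.023273-0.015637i, Y(Ω₂)=-0.055773+0.232957i
  term(m=-1) = -0.016278-0.041710i   from Y*(Ω₁)=-0.199097-0.060675i, Y(Ω₂)=+0.133231+0.168894i
  term(m=+0) = +0.171683+0.000000i   from Y*(Ω₁)=-0.684704-0.000000i, Y(Ω₂)=-0.250740+0.000000i
  term(m=+1) = -0.016278+0.041710i   from Y*(Ω₁)=+0.199097-0.060675i, Y(Ω₂)=-0.133231+0.168894i
  term(m=+2) = +0.004941+0.004550i   from Y*(Ω₁)=-0.023273+0.015637i, Y(Ω₂)=-0.055773-0.232957i
  term(m=+3) = -0.000659+0.000322i   from Y*(Ω₁)=+0.001223-0.001502i, Y(Ω₂)=-0.343784-0.158881i
Total Σ_m = +0.147689+0.000000i. Multiply by 1.795196: +0.265131+0.000000i. P_3(cos γ) = 0.265131

0.265131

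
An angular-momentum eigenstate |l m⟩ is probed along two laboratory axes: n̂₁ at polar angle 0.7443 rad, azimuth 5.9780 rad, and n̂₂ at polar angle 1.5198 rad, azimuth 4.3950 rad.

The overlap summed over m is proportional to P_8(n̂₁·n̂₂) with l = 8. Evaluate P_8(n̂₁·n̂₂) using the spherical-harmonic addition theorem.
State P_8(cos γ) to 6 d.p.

Addition theorem: P_8(cos γ) = (4π/17) Σ_m Y*_{lm}(Ω₁) Y_{lm}(Ω₂), m = −8…8:
  m=-8: -0.017489-0.014734i × -0.420282+0.289064i = +0.011609+0.001137i  (running Σ = +0.011609+0.001137i)
  m=-7: -0.053218-0.083855i × +0.082847+0.063102i = +0.000882-0.010305i  (running Σ = +0.012492-0.009168i)
  m=-6: -0.066645-0.250206i × -0.117510+0.339152i = +0.092689+0.006799i  (running Σ = +0.105181-0.002369i)
  m=-5: +0.019585-0.436189i × +0.121922+0.001969i = +0.003247-0.053143i  (running Σ = +0.108427-0.055512i)
  m=-4: +0.145659-0.398965i × +0.093150+0.299811i = +0.133182+0.006506i  (running Σ = +0.241610-0.049005i)
  m=-3: +0.042530-0.055342i × +0.105963-0.075429i = +0.000332-0.009072i  (running Σ = +0.241942-0.058077i)
  m=-2: -0.285973+0.200030i × +0.237080+0.174599i = -0.102724-0.002508i  (running Σ = +0.139218-0.060585i)
  m=-1: -0.237429+0.074796i × +0.041658-0.126815i = -0.000405+0.033225i  (running Σ = +0.138813-0.027360i)
  m=0: +0.280401-0.000000i × +0.288711+0.000000i = +0.080955+0.000000i  (running Σ = +0.219767-0.027360i)
  m=1: +0.237429+0.074796i × -0.041658-0.126815i = -0.000405-0.033225i  (running Σ = +0.219362-0.060585i)
  m=2: -0.285973-0.200030i × +0.237080-0.174599i = -0.102724+0.002508i  (running Σ = +0.116638-0.058077i)
  m=3: -0.042530-0.055342i × -0.105963-0.075429i = +0.000332+0.009072i  (running Σ = +0.116971-0.049005i)
  m=4: +0.145659+0.398965i × +0.093150-0.299811i = +0.133182-0.006506i  (running Σ = +0.250153-0.055512i)
  m=5: -0.019585-0.436189i × -0.121922+0.001969i = +0.003247+0.053143i  (running Σ = +0.253399-0.002369i)
  m=6: -0.066645+0.250206i × -0.117510-0.339152i = +0.092689-0.006799i  (running Σ = +0.346089-0.009168i)
  m=7: +0.053218-0.083855i × -0.082847+0.063102i = +0.000882+0.010305i  (running Σ = +0.346971+0.001137i)
  m=8: -0.017489+0.014734i × -0.420282-0.289064i = +0.011609-0.001137i  (running Σ = +0.358580+0.000000i)
Accumulated sum +0.358580+0.000000i; after 4π/(2l+1) scaling, +0.265062+0.000000i ⇒ P_8 = 0.265062

0.265062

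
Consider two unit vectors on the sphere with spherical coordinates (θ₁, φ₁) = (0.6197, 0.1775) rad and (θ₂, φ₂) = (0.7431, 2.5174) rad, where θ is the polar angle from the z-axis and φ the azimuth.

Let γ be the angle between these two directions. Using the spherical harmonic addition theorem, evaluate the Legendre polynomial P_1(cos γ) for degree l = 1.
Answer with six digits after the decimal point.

0.326156

Summing Y*_{l m}(θ₁,φ₁)·Y_{l m}(θ₂,φ₂) over m ∈ [−1, 1]; prefactor 4π/(2·1+1) = 4.188790:
  term(m=-1) = -0.03262 - 0.03370j   from Y*(Ω₁)=0.19751 + 0.03543j, Y(Ω₂)=-0.18967 - 0.13661j
  term(m=+0) = 0.14311 + 0.00000j   from Y*(Ω₁)=0.39775 + 0.00000j, Y(Ω₂)=0.35979 + 0.00000j
  term(m=+1) = -0.03262 + 0.03370j   from Y*(Ω₁)=-0.19751 + 0.03543j, Y(Ω₂)=0.18967 - 0.13661j
Total Σ_m = 0.07786 + 0.00000j. Multiply by 4.188790: 0.32616 + 0.00000j. P_1(cos γ) = 0.326156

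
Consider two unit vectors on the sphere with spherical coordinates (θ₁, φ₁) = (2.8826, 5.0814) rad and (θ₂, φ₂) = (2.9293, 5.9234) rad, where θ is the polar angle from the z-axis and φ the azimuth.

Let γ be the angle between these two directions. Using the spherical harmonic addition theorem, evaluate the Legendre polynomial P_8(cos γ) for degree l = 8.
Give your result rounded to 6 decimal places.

0.419170

Term-by-term m-sum for l=8 (normalisation 4π/17 = 0.739198):
  term(m=-8) = +0.000000-0.000000i   from Y*(Ω₁)=-0.000009+0.000002i, Y(Ω₂)=-0.000002+0.000001i
  term(m=-7) = +0.000000+0.000000i   from Y*(Ω₁)=+0.000076+0.000122i, Y(Ω₂)=+0.000030-0.000022i
  term(m=-6) = +0.000000+0.000001i   from Y*(Ω₁)=+0.000829-0.001106i, Y(Ω₂)=-0.000244+0.000365i
  term(m=-5) = -0.000017+0.000031i   from Y*(Ω₁)=-0.009184-0.002584i, Y(Ω₂)=+0.000846-0.003644i
  term(m=-4) = -0.001124+0.000259i   from Y*(Ω₁)=+0.004607+0.048476i, Y(Ω₂)=+0.003108+0.023472i
  term(m=-3) = -0.016245-0.011490i   from Y*(Ω₁)=+0.161826-0.080936i, Y(Ω₂)=-0.051894-0.096954i
  term(m=-2) = -0.018325-0.161182i   from Y*(Ω₁)=-0.338791-0.308120i, Y(Ω₂)=+0.266414+0.233461i
  term(m=-1) = +0.294210-0.329554i   from Y*(Ω₁)=-0.234696+0.606878i, Y(Ω₂)=-0.635474-0.239038i
  term(m=+0) = +0.050060+0.000000i   from Y*(Ω₁)=+0.127322-0.000000i, Y(Ω₂)=+0.393176+0.000000i
  term(m=+1) = +0.294210+0.329554i   from Y*(Ω₁)=+0.234696+0.606878i, Y(Ω₂)=+0.635474-0.239038i
  term(m=+2) = -0.018325+0.161182i   from Y*(Ω₁)=-0.338791+0.308120i, Y(Ω₂)=+0.266414-0.233461i
  term(m=+3) = -0.016245+0.011490i   from Y*(Ω₁)=-0.161826-0.080936i, Y(Ω₂)=+0.051894-0.096954i
  term(m=+4) = -0.001124-0.000259i   from Y*(Ω₁)=+0.004607-0.048476i, Y(Ω₂)=+0.003108-0.023472i
  term(m=+5) = -0.000017-0.000031i   from Y*(Ω₁)=+0.009184-0.002584i, Y(Ω₂)=-0.000846-0.003644i
  term(m=+6) = +0.000000-0.000001i   from Y*(Ω₁)=+0.000829+0.001106i, Y(Ω₂)=-0.000244-0.000365i
  term(m=+7) = +0.000000-0.000000i   from Y*(Ω₁)=-0.000076+0.000122i, Y(Ω₂)=-0.000030-0.000022i
  term(m=+8) = +0.000000+0.000000i   from Y*(Ω₁)=-0.000009-0.000002i, Y(Ω₂)=-0.000002-0.000001i
Accumulated sum +0.567060-0.000000i; after 4π/(2l+1) scaling, +0.419170-0.000000i ⇒ P_8 = 0.419170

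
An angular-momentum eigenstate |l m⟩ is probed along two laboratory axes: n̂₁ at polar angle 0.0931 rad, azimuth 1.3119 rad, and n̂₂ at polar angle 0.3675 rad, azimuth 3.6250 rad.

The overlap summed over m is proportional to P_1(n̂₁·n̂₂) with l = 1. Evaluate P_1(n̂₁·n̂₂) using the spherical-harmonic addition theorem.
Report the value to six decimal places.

0.906608

Addition theorem: P_1(cos γ) = (4π/3) Σ_m Y*_{lm}(Ω₁) Y_{lm}(Ω₂), m = −1…1:
  term(m=-1) = (-0.002695, -0.002938)   from Y*(Ω₁)=(0.008223, 0.031049), Y(Ω₂)=(-0.109907, 0.057696)
  term(m=+0) = (0.221827, 0.000000)   from Y*(Ω₁)=(0.486487, -0.000000), Y(Ω₂)=(0.455978, 0.000000)
  term(m=+1) = (-0.002695, 0.002938)   from Y*(Ω₁)=(-0.008223, 0.031049), Y(Ω₂)=(0.109907, 0.057696)
Σ over m = (0.216437, 0.000000); ×(4π/3) → (0.906608, 0.000000). Real part: 0.906608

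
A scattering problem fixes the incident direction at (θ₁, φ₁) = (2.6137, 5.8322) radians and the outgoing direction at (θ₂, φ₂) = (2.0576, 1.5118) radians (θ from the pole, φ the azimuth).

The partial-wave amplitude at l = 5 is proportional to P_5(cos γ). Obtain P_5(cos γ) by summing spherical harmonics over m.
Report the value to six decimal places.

0.332186

Addition theorem: P_5(cos γ) = (4π/11) Σ_m Y*_{lm}(Ω₁) Y_{lm}(Ω₂), m = −5…5:
  term(m=-5) = (-0.003486, 0.001429)   from Y*(Ω₁)=(-0.009512, -0.011664), Y(Ω₂)=(0.072773, -0.239506)
  term(m=-4) = (0.000097, -0.034199)   from Y*(Ω₁)=(0.018859, 0.079417), Y(Ω₂)=(-0.407360, -0.097956)
  term(m=-3) = (0.054026, 0.022513)   from Y*(Ω₁)=(0.054624, -0.246772), Y(Ω₂)=(-0.040772, 0.227956)
  term(m=-2) = (0.069319, -0.069122)   from Y*(Ω₁)=(-0.285346, 0.361040), Y(Ω₂)=(-0.211245, -0.025042)
  term(m=-1) = (0.041489, 0.100364)   from Y*(Ω₁)=(0.326346, -0.158040), Y(Ω₂)=(-0.017660, 0.298987)
  term(m=+0) = (-0.032110, 0.000000)   from Y*(Ω₁)=(0.217513, -0.000000), Y(Ω₂)=(-0.147625, 0.000000)
  term(m=+1) = (0.041489, -0.100364)   from Y*(Ω₁)=(-0.326346, -0.158040), Y(Ω₂)=(0.017660, 0.298987)
  term(m=+2) = (0.069319, 0.069122)   from Y*(Ω₁)=(-0.285346, -0.361040), Y(Ω₂)=(-0.211245, 0.025042)
  term(m=+3) = (0.054026, -0.022513)   from Y*(Ω₁)=(-0.054624, -0.246772), Y(Ω₂)=(0.040772, 0.227956)
  term(m=+4) = (0.000097, 0.034199)   from Y*(Ω₁)=(0.018859, -0.079417), Y(Ω₂)=(-0.407360, 0.097956)
  term(m=+5) = (-0.003486, -0.001429)   from Y*(Ω₁)=(0.009512, -0.011664), Y(Ω₂)=(-0.072773, -0.239506)
Σ over m = (0.290780, -0.000000); ×(4π/11) → (0.332186, -0.000000). Real part: 0.332186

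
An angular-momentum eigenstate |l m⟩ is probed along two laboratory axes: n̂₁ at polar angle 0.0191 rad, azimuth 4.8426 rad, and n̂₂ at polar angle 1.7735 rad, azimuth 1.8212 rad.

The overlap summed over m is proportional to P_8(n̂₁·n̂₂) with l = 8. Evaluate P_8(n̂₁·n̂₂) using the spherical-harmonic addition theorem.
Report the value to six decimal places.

-0.086201

Summing Y*_{l m}(θ₁,φ₁)·Y_{l m}(θ₂,φ₂) over m ∈ [−8, 8]; prefactor 4π/(2·8+1) = 0.739198:
  m=-8: (0.000000, 0.000000) × (-0.183060, -0.396604) = (0.000000, -0.000000)  (running Σ = (0.000000, -0.000000))
  m=-7: (-0.000000, 0.000000) × (-0.353174, 0.065008) = (0.000000, -0.000000)  (running Σ = (0.000000, -0.000000))
  m=-6: (-0.000000, -0.000000) × (0.008906, -0.130048) = (-0.000000, 0.000000)  (running Σ = (-0.000000, 0.000000))
  m=-5: (0.000000, -0.000000) × (-0.335318, -0.110666) = (-0.000000, 0.000000)  (running Σ = (-0.000000, 0.000000))
  m=-4: (0.000002, 0.000001) × (0.008898, -0.013907) = (0.000000, -0.000000)  (running Σ = (0.000000, -0.000000))
  m=-3: (-0.000037, 0.000090) × (-0.226755, -0.242814) = (0.000030, -0.000011)  (running Σ = (0.000030, -0.000011))
  m=-2: (-0.003631, -0.000967) × (-0.030428, 0.016655) = (0.000127, -0.000031)  (running Σ = (0.000157, -0.000042))
  m=-1: (0.012198, -0.093150) × (-0.079094, -0.309235) = (-0.029770, 0.003595)  (running Σ = (-0.029613, 0.003553))
  m=0: (1.155481, -0.000000) × (-0.049666, 0.000000) = (-0.057388, 0.000000)  (running Σ = (-0.087001, 0.003553))
  m=1: (-0.012198, -0.093150) × (0.079094, -0.309235) = (-0.029770, -0.003595)  (running Σ = (-0.116771, -0.000042))
  m=2: (-0.003631, 0.000967) × (-0.030428, -0.016655) = (0.000127, 0.000031)  (running Σ = (-0.116644, -0.000011))
  m=3: (0.000037, 0.000090) × (0.226755, -0.242814) = (0.000030, 0.000011)  (running Σ = (-0.116614, -0.000000))
  m=4: (0.000002, -0.000001) × (0.008898, 0.013907) = (0.000000, 0.000000)  (running Σ = (-0.116614, 0.000000))
  m=5: (-0.000000, -0.000000) × (0.335318, -0.110666) = (-0.000000, -0.000000)  (running Σ = (-0.116614, 0.000000))
  m=6: (-0.000000, 0.000000) × (0.008906, 0.130048) = (-0.000000, -0.000000)  (running Σ = (-0.116614, -0.000000))
  m=7: (0.000000, 0.000000) × (0.353174, 0.065008) = (0.000000, 0.000000)  (running Σ = (-0.116614, -0.000000))
  m=8: (0.000000, -0.000000) × (-0.183060, 0.396604) = (0.000000, 0.000000)  (running Σ = (-0.116614, 0.000000))
Total Σ_m = (-0.116614, 0.000000). Multiply by 0.739198: (-0.086201, 0.000000). P_8(cos γ) = -0.086201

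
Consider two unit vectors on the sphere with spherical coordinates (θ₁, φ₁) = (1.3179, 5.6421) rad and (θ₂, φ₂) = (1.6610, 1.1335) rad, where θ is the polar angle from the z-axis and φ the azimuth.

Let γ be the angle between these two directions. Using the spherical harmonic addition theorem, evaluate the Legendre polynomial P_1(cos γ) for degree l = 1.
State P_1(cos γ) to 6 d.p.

-0.217687

Summing Y*_{l m}(θ₁,φ₁)·Y_{l m}(θ₂,φ₂) over m ∈ [−1, 1]; prefactor 4π/(2·1+1) = 4.188790:
  m=-1: +0.268088-0.200056i × +0.145719-0.311711i = -0.023294-0.112718i  (running Σ = -0.023294-0.112718i)
  m=0: +0.122253-0.000000i × -0.044014+0.000000i = -0.005381+0.000000i  (running Σ = -0.028675-0.112718i)
  m=1: -0.268088-0.200056i × -0.145719-0.311711i = -0.023294+0.112718i  (running Σ = -0.051969+0.000000i)
Σ over m = -0.051969+0.000000i; ×(4π/3) → -0.217687+0.000000i. Real part: -0.217687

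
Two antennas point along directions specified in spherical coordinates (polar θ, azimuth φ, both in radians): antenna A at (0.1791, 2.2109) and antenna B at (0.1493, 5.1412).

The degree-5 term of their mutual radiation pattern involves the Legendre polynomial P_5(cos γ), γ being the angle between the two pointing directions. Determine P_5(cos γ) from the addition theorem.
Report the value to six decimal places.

0.343849

Addition theorem: P_5(cos γ) = (4π/11) Σ_m Y*_{lm}(Ω₁) Y_{lm}(Ω₂), m = −5…5:
  [-5]  conj(Y_{5,-5})(Ω₁) = +0.000005-0.000083i ; Y_{5,-5}(Ω₂) = +0.000028-0.000018i ; Δ = -0.000000-0.000000i
  [-4]  conj(Y_{5,-4})(Ω₁) = -0.001216+0.000799i ; Y_{5,-4}(Ω₂) = -0.000102-0.000703i ; Δ = +0.000001+0.000001i
  [-3]  conj(Y_{5,-3})(Ω₁) = +0.014175+0.005167i ; Y_{5,-3}(Ω₂) = -0.008525-0.002492i ; Δ = -0.000108-0.000079i
  [-2]  conj(Y_{5,-2})(Ω₁) = -0.028883-0.096582i ; Y_{5,-2}(Ω₂) = -0.046908+0.054225i ; Δ = +0.006592+0.002964i
  [-1]  conj(Y_{5,-1})(Ω₁) = -0.243067+0.326394i ; Y_{5,-1}(Ω₂) = +0.146400+0.320222i ; Δ = -0.140103-0.030051i
  [+0]  conj(Y_{5,0})(Ω₁) = +0.723422-0.000000i ; Y_{5,0}(Ω₂) = +0.785469+0.000000i ; Δ = +0.568226+0.000000i
  [+1]  conj(Y_{5,1})(Ω₁) = +0.243067+0.326394i ; Y_{5,1}(Ω₂) = -0.146400+0.320222i ; Δ = -0.140103+0.030051i
  [+2]  conj(Y_{5,2})(Ω₁) = -0.028883+0.096582i ; Y_{5,2}(Ω₂) = -0.046908-0.054225i ; Δ = +0.006592-0.002964i
  [+3]  conj(Y_{5,3})(Ω₁) = -0.014175+0.005167i ; Y_{5,3}(Ω₂) = +0.008525-0.002492i ; Δ = -0.000108+0.000079i
  [+4]  conj(Y_{5,4})(Ω₁) = -0.001216-0.000799i ; Y_{5,4}(Ω₂) = -0.000102+0.000703i ; Δ = +0.000001-0.000001i
  [+5]  conj(Y_{5,5})(Ω₁) = -0.000005-0.000083i ; Y_{5,5}(Ω₂) = -0.000028-0.000018i ; Δ = -0.000000+0.000000i
Accumulated sum +0.300989+0.000000i; after 4π/(2l+1) scaling, +0.343849+0.000000i ⇒ P_5 = 0.343849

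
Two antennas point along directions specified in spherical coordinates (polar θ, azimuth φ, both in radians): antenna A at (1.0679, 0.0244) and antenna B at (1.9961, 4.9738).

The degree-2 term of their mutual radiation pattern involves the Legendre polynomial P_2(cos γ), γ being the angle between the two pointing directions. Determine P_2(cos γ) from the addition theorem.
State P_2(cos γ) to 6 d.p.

Expand P_2 via completeness: Σ_{m} conj(Y_{2,m}) at Ω₁ times Y_{2,m} at Ω₂ —
  [-2]  conj(Y_{2,-2})(Ω₁) = +0.296193+0.014466i ; Y_{2,-2}(Ω₂) = -0.277700+0.160042i ; Δ = -0.084568+0.043386i
  [-1]  conj(Y_{2,-1})(Ω₁) = +0.326145+0.007960i ; Y_{2,-1}(Ω₂) = -0.075040-0.280491i ; Δ = -0.022242-0.092078i
  [+0]  conj(Y_{2,0})(Ω₁) = -0.095604-0.000000i ; Y_{2,0}(Ω₂) = -0.154318+0.000000i ; Δ = +0.014753+0.000000i
  [+1]  conj(Y_{2,1})(Ω₁) = -0.326145+0.007960i ; Y_{2,1}(Ω₂) = +0.075040-0.280491i ; Δ = -0.022242+0.092078i
  [+2]  conj(Y_{2,2})(Ω₁) = +0.296193-0.014466i ; Y_{2,2}(Ω₂) = -0.277700-0.160042i ; Δ = -0.084568-0.043386i
Σ over m = -0.198865+0.000000i; ×(4π/5) → -0.499803+0.000000i. Real part: -0.499803

-0.499803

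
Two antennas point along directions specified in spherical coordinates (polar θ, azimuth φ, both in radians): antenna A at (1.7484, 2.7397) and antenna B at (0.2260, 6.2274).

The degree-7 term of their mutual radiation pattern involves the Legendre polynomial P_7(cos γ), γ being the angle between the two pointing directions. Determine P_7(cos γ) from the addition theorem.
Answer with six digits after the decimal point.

Summing Y*_{l m}(θ₁,φ₁)·Y_{l m}(θ₂,φ₂) over m ∈ [−7, 7]; prefactor 4π/(2·7+1) = 0.837758:
  term(m=-7) = 0.00000 + 0.00000j   from Y*(Ω₁)=0.42360 + 0.14431j, Y(Ω₂)=0.00001 + 0.00001j
  term(m=-6) = 0.00003 + 0.00006j   from Y*(Ω₁)=0.22392 + 0.20048j, Y(Ω₂)=0.00022 + 0.00008j
  term(m=-5) = -0.00008 - 0.00047j   from Y*(Ω₁)=-0.08555 - 0.18235j, Y(Ω₂)=0.00226 + 0.00065j
  term(m=-4) = 0.00099 - 0.00523j   from Y*(Ω₁)=-0.01161 - 0.31546j, Y(Ω₂)=0.01644 + 0.00373j
  term(m=-3) = -0.00499 + 0.00846j   from Y*(Ω₁)=-0.04065 + 0.10635j, Y(Ω₂)=0.08508 + 0.01437j
  term(m=-2) = -0.07303 + 0.06054j   from Y*(Ω₁)=-0.21755 + 0.22570j, Y(Ω₂)=0.30072 + 0.03369j
  term(m=-1) = 0.04703 - 0.01696j   from Y*(Ω₁)=0.07264 - 0.03087j, Y(Ω₂)=0.63238 + 0.03531j
  term(m=+0) = 0.13681 + 0.00000j   from Y*(Ω₁)=0.31161 + 0.00000j, Y(Ω₂)=0.43905 + 0.00000j
  term(m=+1) = 0.04703 + 0.01696j   from Y*(Ω₁)=-0.07264 - 0.03087j, Y(Ω₂)=-0.63238 + 0.03531j
  term(m=+2) = -0.07303 - 0.06054j   from Y*(Ω₁)=-0.21755 - 0.22570j, Y(Ω₂)=0.30072 - 0.03369j
  term(m=+3) = -0.00499 - 0.00846j   from Y*(Ω₁)=0.04065 + 0.10635j, Y(Ω₂)=-0.08508 + 0.01437j
  term(m=+4) = 0.00099 + 0.00523j   from Y*(Ω₁)=-0.01161 + 0.31546j, Y(Ω₂)=0.01644 - 0.00373j
  term(m=+5) = -0.00008 + 0.00047j   from Y*(Ω₁)=0.08555 - 0.18235j, Y(Ω₂)=-0.00226 + 0.00065j
  term(m=+6) = 0.00003 - 0.00006j   from Y*(Ω₁)=0.22392 - 0.20048j, Y(Ω₂)=0.00022 - 0.00008j
  term(m=+7) = 0.00000 - 0.00000j   from Y*(Ω₁)=-0.42360 + 0.14431j, Y(Ω₂)=-0.00001 + 0.00001j
Accumulated sum 0.07674 - 0.00000j; after 4π/(2l+1) scaling, 0.06429 - 0.00000j ⇒ P_7 = 0.064289

0.064289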